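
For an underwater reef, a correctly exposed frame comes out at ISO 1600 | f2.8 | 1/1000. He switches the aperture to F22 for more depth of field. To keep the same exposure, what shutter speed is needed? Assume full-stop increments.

1/15s

Aperture: f/2.8 → f/4 → f/5.6 → f/8 → f/11 → f/16 → f/22 — 6 stops narrower (darker).
Need 6 stops brighter from the shutter speed: 1/1000 → 1/500 → 1/250 → 1/125 → 1/60 → 1/30 → 1/15.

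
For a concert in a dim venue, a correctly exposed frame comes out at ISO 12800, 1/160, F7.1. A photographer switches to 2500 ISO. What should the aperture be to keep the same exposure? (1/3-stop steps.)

f/3.2

ISO: 12800 → 10000 → 8000 → 6400 → 5000 → 4000 → 3200 → 2500 — 2 1/3 stops lower (darker).
Need 2 1/3 stops brighter from the aperture: f/7.1 → f/6.3 → f/5.6 → f/5 → f/4.5 → f/4 → f/3.5 → f/3.2.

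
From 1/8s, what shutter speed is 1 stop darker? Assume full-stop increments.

Shutter speed: 1/8 → 1/15 — 1 stop shorter (darker).

1/15s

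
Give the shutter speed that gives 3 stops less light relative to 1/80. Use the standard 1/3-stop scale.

Shutter speed: 1/80 → 1/100 → 1/125 → 1/160 → 1/200 → 1/250 → 1/320 → 1/400 → 1/500 → 1/640 — 3 stops faster (darker).

1/640s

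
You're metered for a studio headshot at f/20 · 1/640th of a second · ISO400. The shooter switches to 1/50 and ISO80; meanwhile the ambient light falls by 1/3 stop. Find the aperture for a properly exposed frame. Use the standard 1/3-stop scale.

Scene light: 1/3 stop darker.
Shutter speed: 1/640 → 1/500 → 1/400 → 1/320 → 1/250 → 1/200 → 1/160 → 1/125 → 1/100 → 1/80 → 1/60 → 1/50 — 3 2/3 stops slower (brighter).
ISO: 400 → 320 → 250 → 200 → 160 → 125 → 100 → 80 — 2 1/3 stops lower (darker).
Net so far: 1 stop brighter. Aperture: f/20 → f/22 → f/25 → f/29.

f/29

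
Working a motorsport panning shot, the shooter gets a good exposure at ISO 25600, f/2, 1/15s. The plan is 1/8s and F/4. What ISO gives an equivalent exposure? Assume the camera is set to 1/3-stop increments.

Shutter speed: 1/15 → 1/13 → 1/10 → 1/8 — 1 stop slower (brighter).
Aperture: f/2 → f/2.2 → f/2.5 → f/2.8 → f/3.2 → f/3.5 → f/4 — 2 stops smaller aperture (darker).
Net change so far: 1 stop darker. Offset with the ISO: 25600 → 32000 → 40000 → 51200.

ISO 51200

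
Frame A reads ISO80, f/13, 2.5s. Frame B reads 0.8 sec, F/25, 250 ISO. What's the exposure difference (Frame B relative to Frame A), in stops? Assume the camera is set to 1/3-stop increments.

Aperture: f/13 → f/14 → f/16 → f/18 → f/20 → f/22 → f/25 — 2 stops stopped down (darker).
Shutter speed: 2.5 → 2 → 1.6 → 1.3 → 1 → 0.8 — 1 2/3 stops faster (darker).
ISO: 80 → 100 → 125 → 160 → 200 → 250 — 1 2/3 stops raised (brighter).
Net: −2 −1 2/3 +1 2/3 = −2 stops.

2 stops darker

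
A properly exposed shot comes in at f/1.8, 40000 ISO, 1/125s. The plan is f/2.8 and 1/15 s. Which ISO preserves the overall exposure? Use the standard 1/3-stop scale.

ISO 12800

Aperture: f/1.8 → f/2 → f/2.2 → f/2.5 → f/2.8 — 1 1/3 stops smaller aperture (darker).
Shutter speed: 1/125 → 1/100 → 1/80 → 1/60 → 1/50 → 1/40 → 1/30 → 1/25 → 1/20 → 1/15 — 3 stops slower (brighter).
Net change so far: 1 2/3 stops brighter. Offset with the ISO: 40000 → 32000 → 25600 → 20000 → 16000 → 12800.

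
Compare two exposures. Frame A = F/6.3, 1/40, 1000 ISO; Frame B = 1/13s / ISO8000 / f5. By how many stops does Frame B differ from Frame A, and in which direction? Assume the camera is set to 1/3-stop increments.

Aperture: f/6.3 → f/5.6 → f/5 — 2/3 stop wider (brighter).
Shutter speed: 1/40 → 1/30 → 1/25 → 1/20 → 1/15 → 1/13 — 1 2/3 stops slower (brighter).
ISO: 1000 → 1250 → 1600 → 2000 → 2500 → 3200 → 4000 → 5000 → 6400 → 8000 — 3 stops higher (brighter).
Net: +2/3 +1 2/3 +3 = +5 1/3 stops.

5 1/3 stops brighter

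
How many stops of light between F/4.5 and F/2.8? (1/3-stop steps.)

1 1/3 stops

f/4.5 → f/4 → f/3.5 → f/3.2 → f/2.8 — count the steps: 4 third-stops = 1 1/3 stops.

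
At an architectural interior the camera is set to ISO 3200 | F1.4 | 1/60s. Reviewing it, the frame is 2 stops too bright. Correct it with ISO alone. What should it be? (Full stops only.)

Overexposed by 2 stops → need 2 stops darker.
ISO: 3200 → 1600 → 800.

ISO 800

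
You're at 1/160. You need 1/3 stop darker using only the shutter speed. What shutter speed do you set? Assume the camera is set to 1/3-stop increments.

1/200s

Shutter speed: 1/160 → 1/200 — 1/3 stop faster (darker).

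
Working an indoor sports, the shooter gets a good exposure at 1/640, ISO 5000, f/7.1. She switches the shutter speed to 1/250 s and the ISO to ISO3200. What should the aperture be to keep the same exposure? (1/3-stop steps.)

f/9

Shutter speed: 1/640 → 1/500 → 1/400 → 1/320 → 1/250 — 1 1/3 stops longer (brighter).
ISO: 5000 → 4000 → 3200 — 2/3 stop dropped (darker).
Net change so far: 2/3 stop brighter. Offset with the aperture: f/7.1 → f/8 → f/9.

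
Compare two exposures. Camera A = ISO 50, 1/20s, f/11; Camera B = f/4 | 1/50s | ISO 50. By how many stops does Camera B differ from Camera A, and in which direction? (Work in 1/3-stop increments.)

Aperture: f/11 → f/10 → f/9 → f/8 → f/7.1 → f/6.3 → f/5.6 → f/5 → f/4.5 → f/4 — 3 stops wider (brighter).
Shutter speed: 1/20 → 1/25 → 1/30 → 1/40 → 1/50 — 1 1/3 stops faster (darker).
ISO: unchanged.
Net: +3 −1 1/3 = +1 2/3 stops.

1 2/3 stops brighter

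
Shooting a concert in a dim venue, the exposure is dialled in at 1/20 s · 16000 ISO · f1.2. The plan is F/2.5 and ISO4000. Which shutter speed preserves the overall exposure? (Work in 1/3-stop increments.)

Aperture: f/1.2 → f/1.4 → f/1.6 → f/1.8 → f/2 → f/2.2 → f/2.5 — 2 stops stopped down (darker).
ISO: 16000 → 12800 → 10000 → 8000 → 6400 → 5000 → 4000 — 2 stops dropped (darker).
Net change so far: 4 stops darker. Offset with the shutter speed: 1/20 → 1/15 → 1/13 → 1/10 → 1/8 → 1/6 → 1/5 → 1/4 → 0.3 → 0.4 → 0.5 → 0.6 → 0.8.

0.8 s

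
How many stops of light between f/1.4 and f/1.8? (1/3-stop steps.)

2/3 stop

f/1.4 → f/1.6 → f/1.8 — count the steps: 2 third-stops = 2/3 stop.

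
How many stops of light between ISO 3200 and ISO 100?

3200 → 1600 → 800 → 400 → 200 → 100 — count the steps: 5 stops.

5 stops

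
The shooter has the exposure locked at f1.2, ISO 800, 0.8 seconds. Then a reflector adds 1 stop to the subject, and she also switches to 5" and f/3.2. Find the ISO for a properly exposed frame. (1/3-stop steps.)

Scene light: 1 stop brighter.
Shutter speed: 0.8 → 1 → 1.3 → 1.6 → 2 → 2.5 → 3.2 → 4 → 5 — 2 2/3 stops longer (brighter).
Aperture: f/1.2 → f/1.4 → f/1.6 → f/1.8 → f/2 → f/2.2 → f/2.5 → f/2.8 → f/3.2 — 2 2/3 stops smaller aperture (darker).
Net so far: 1 stop brighter. ISO: 800 → 640 → 500 → 400.

ISO 400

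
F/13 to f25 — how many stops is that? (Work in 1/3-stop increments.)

2 stops

f/13 → f/14 → f/16 → f/18 → f/20 → f/22 → f/25 — count the steps: 6 third-stops = 2 stops.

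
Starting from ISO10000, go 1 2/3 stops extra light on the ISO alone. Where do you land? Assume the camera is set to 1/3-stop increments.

ISO: 10000 → 12800 → 16000 → 20000 → 25600 → 32000 — 1 2/3 stops higher (brighter).

ISO 32000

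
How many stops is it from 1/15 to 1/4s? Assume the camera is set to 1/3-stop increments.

1/15 → 1/13 → 1/10 → 1/8 → 1/6 → 1/5 → 1/4 — count the steps: 6 third-stops = 2 stops.

2 stops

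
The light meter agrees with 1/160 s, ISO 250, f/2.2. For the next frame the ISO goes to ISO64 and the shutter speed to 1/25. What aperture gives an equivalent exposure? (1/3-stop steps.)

ISO: 250 → 200 → 160 → 125 → 100 → 80 → 64 — 2 stops dropped (darker).
Shutter speed: 1/160 → 1/125 → 1/100 → 1/80 → 1/60 → 1/50 → 1/40 → 1/30 → 1/25 — 2 2/3 stops longer (brighter).
Net change so far: 2/3 stop brighter. Offset with the aperture: f/2.2 → f/2.5 → f/2.8.

f/2.8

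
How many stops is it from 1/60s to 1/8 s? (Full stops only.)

3 stops

1/60 → 1/30 → 1/15 → 1/8 — count the steps: 3 stops.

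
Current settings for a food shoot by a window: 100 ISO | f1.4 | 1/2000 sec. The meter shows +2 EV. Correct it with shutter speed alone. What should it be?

Overexposed by 2 stops → need 2 stops darker.
Shutter speed: 1/2000 → 1/4000 → 1/8000.

1/8000s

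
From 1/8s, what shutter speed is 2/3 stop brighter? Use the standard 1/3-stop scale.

Shutter speed: 1/8 → 1/6 → 1/5 — 2/3 stop slower (brighter).

1/5s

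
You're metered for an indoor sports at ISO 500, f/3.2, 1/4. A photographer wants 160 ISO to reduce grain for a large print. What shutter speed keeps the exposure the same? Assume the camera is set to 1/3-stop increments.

0.8 s

ISO: 500 → 400 → 320 → 250 → 200 → 160 — 1 2/3 stops dropped (darker).
Need 1 2/3 stops brighter from the shutter speed: 1/4 → 0.3 → 0.4 → 0.5 → 0.6 → 0.8.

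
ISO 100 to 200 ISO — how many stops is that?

100 → 200 — count the steps: 1 stop.

1 stop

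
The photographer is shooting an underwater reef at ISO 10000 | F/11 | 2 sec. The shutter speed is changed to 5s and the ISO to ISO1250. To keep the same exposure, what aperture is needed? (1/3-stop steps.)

f/6.3

Shutter speed: 2 → 2.5 → 3.2 → 4 → 5 — 1 1/3 stops longer (brighter).
ISO: 10000 → 8000 → 6400 → 5000 → 4000 → 3200 → 2500 → 2000 → 1600 → 1250 — 3 stops lower (darker).
Net change so far: 1 2/3 stops darker. Offset with the aperture: f/11 → f/10 → f/9 → f/8 → f/7.1 → f/6.3.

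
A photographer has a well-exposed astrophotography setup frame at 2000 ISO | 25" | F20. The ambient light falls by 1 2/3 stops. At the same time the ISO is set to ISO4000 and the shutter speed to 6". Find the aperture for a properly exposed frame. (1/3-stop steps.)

Scene light: 1 2/3 stops darker.
ISO: 2000 → 2500 → 3200 → 4000 — 1 stop higher (brighter).
Shutter speed: 25 → 20 → 15 → 13 → 10 → 8 → 6 — 2 stops faster (darker).
Net so far: 2 2/3 stops darker. Aperture: f/20 → f/18 → f/16 → f/14 → f/13 → f/11 → f/10 → f/9 → f/8.

f/8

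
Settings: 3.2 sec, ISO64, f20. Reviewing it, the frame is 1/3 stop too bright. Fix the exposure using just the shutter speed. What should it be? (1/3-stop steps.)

Overexposed by 1/3 stop → need 1/3 stop darker.
Shutter speed: 3.2 → 2.5.

2.5 s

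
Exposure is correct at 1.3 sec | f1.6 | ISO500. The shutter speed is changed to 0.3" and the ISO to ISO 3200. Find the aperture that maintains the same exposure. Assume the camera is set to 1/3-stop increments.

Shutter speed: 1.3 → 1 → 0.8 → 0.6 → 0.5 → 0.4 → 0.3 — 2 stops shorter (darker).
ISO: 500 → 640 → 800 → 1000 → 1250 → 1600 → 2000 → 2500 → 3200 — 2 2/3 stops raised (brighter).
Net change so far: 2/3 stop brighter. Offset with the aperture: f/1.6 → f/1.8 → f/2.

f/2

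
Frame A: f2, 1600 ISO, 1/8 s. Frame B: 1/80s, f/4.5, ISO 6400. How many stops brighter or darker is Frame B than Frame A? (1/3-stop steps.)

3 2/3 stops darker

Aperture: f/2 → f/2.2 → f/2.5 → f/2.8 → f/3.2 → f/3.5 → f/4 → f/4.5 — 2 1/3 stops narrower (darker).
Shutter speed: 1/8 → 1/10 → 1/13 → 1/15 → 1/20 → 1/25 → 1/30 → 1/40 → 1/50 → 1/60 → 1/80 — 3 1/3 stops faster (darker).
ISO: 1600 → 2000 → 2500 → 3200 → 4000 → 5000 → 6400 — 2 stops raised (brighter).
Net: −2 1/3 −3 1/3 +2 = −3 2/3 stops.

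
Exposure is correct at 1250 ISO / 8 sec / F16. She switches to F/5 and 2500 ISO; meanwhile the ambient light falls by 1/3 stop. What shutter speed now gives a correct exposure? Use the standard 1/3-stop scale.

0.5 s

Scene light: 1/3 stop darker.
Aperture: f/16 → f/14 → f/13 → f/11 → f/10 → f/9 → f/8 → f/7.1 → f/6.3 → f/5.6 → f/5 — 3 1/3 stops wider (brighter).
ISO: 1250 → 1600 → 2000 → 2500 — 1 stop higher (brighter).
Net so far: 4 stops brighter. Shutter speed: 8 → 6 → 5 → 4 → 3.2 → 2.5 → 2 → 1.6 → 1.3 → 1 → 0.8 → 0.6 → 0.5.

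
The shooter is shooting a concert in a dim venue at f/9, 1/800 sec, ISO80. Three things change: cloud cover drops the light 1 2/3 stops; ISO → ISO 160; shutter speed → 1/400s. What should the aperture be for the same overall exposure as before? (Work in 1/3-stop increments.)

Scene light: 1 2/3 stops darker.
ISO: 80 → 100 → 125 → 160 — 1 stop raised (brighter).
Shutter speed: 1/800 → 1/640 → 1/500 → 1/400 — 1 stop slower (brighter).
Net so far: 1/3 stop brighter. Aperture: f/9 → f/10.

f/10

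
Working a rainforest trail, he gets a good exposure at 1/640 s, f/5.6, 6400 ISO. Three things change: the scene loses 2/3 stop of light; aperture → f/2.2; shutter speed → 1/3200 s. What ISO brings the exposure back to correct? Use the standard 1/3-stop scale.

Scene light: 2/3 stop darker.
Aperture: f/5.6 → f/5 → f/4.5 → f/4 → f/3.5 → f/3.2 → f/2.8 → f/2.5 → f/2.2 — 2 2/3 stops wider (brighter).
Shutter speed: 1/640 → 1/800 → 1/1000 → 1/1250 → 1/1600 → 1/2000 → 1/2500 → 1/3200 — 2 1/3 stops shorter (darker).
Net so far: 1/3 stop darker. ISO: 6400 → 8000.

ISO 8000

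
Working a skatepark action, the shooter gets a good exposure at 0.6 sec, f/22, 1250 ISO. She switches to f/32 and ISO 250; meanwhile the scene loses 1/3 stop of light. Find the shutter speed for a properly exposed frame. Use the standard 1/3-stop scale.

Scene light: 1/3 stop darker.
Aperture: f/22 → f/25 → f/29 → f/32 — 1 stop stopped down (darker).
ISO: 1250 → 1000 → 800 → 640 → 500 → 400 → 320 → 250 — 2 1/3 stops lower (darker).
Net so far: 3 2/3 stops darker. Shutter speed: 0.6 → 0.8 → 1 → 1.3 → 1.6 → 2 → 2.5 → 3.2 → 4 → 5 → 6 → 8.

8 s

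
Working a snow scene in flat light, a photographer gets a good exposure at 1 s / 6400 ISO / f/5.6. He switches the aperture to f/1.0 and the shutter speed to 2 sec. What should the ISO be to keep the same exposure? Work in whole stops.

ISO 100

Aperture: f/5.6 → f/4 → f/2.8 → f/2 → f/1.4 → f/1.0 — 5 stops larger aperture (brighter).
Shutter speed: 1 → 2 — 1 stop longer (brighter).
Net change so far: 6 stops brighter. Offset with the ISO: 6400 → 3200 → 1600 → 800 → 400 → 200 → 100.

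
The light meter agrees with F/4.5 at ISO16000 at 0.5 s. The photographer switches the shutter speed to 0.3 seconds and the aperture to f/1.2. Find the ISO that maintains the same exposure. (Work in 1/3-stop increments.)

ISO 2000

Shutter speed: 0.5 → 0.4 → 0.3 — 2/3 stop faster (darker).
Aperture: f/4.5 → f/4 → f/3.5 → f/3.2 → f/2.8 → f/2.5 → f/2.2 → f/2 → f/1.8 → f/1.6 → f/1.4 → f/1.2 — 3 2/3 stops opened up (brighter).
Net change so far: 3 stops brighter. Offset with the ISO: 16000 → 12800 → 10000 → 8000 → 6400 → 5000 → 4000 → 3200 → 2500 → 2000.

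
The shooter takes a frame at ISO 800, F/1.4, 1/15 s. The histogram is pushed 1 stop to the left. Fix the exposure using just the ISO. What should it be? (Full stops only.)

Underexposed by 1 stop → need 1 stop brighter.
ISO: 800 → 1600.

ISO 1600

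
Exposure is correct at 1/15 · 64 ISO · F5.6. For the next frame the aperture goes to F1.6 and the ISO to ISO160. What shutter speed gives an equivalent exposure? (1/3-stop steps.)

1/500s

Aperture: f/5.6 → f/5 → f/4.5 → f/4 → f/3.5 → f/3.2 → f/2.8 → f/2.5 → f/2.2 → f/2 → f/1.8 → f/1.6 — 3 2/3 stops larger aperture (brighter).
ISO: 64 → 80 → 100 → 125 → 160 — 1 1/3 stops raised (brighter).
Net change so far: 5 stops brighter. Offset with the shutter speed: 1/15 → 1/20 → 1/25 → 1/30 → 1/40 → 1/50 → 1/60 → 1/80 → 1/100 → 1/125 → 1/160 → 1/200 → 1/250 → 1/320 → 1/400 → 1/500.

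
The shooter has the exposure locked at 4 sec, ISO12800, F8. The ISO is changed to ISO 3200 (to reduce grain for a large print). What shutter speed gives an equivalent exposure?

ISO: 12800 → 6400 → 3200 — 2 stops dropped (darker).
Need 2 stops brighter from the shutter speed: 4 → 8 → 15.

15 s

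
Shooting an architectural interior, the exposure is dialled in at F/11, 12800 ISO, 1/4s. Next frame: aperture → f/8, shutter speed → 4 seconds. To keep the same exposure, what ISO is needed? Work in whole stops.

ISO 400

Aperture: f/11 → f/8 — 1 stop wider (brighter).
Shutter speed: 1/4 → 1/2 → 1 → 2 → 4 — 4 stops longer (brighter).
Net change so far: 5 stops brighter. Offset with the ISO: 12800 → 6400 → 3200 → 1600 → 800 → 400.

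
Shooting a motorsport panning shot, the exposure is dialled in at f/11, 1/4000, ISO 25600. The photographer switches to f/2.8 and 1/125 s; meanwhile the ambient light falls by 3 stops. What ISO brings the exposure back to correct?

Scene light: 3 stops darker.
Aperture: f/11 → f/8 → f/5.6 → f/4 → f/2.8 — 4 stops larger aperture (brighter).
Shutter speed: 1/4000 → 1/2000 → 1/1000 → 1/500 → 1/250 → 1/125 — 5 stops slower (brighter).
Net so far: 6 stops brighter. ISO: 25600 → 12800 → 6400 → 3200 → 1600 → 800 → 400.

ISO 400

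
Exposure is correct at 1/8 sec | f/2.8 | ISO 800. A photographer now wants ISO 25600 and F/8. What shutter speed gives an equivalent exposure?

1/30s

ISO: 800 → 1600 → 3200 → 6400 → 12800 → 25600 — 5 stops higher (brighter).
Aperture: f/2.8 → f/4 → f/5.6 → f/8 — 3 stops stopped down (darker).
Net change so far: 2 stops brighter. Offset with the shutter speed: 1/8 → 1/15 → 1/30.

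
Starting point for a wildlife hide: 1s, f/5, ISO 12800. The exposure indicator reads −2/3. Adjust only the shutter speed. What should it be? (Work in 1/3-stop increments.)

Underexposed by 2/3 stop → need 2/3 stop brighter.
Shutter speed: 1 → 1.3 → 1.6.

1.6 s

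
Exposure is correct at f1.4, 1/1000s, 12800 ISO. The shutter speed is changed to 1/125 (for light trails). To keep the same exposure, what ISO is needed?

ISO 1600

Shutter speed: 1/1000 → 1/500 → 1/250 → 1/125 — 3 stops longer (brighter).
Need 3 stops darker from the ISO: 12800 → 6400 → 3200 → 1600.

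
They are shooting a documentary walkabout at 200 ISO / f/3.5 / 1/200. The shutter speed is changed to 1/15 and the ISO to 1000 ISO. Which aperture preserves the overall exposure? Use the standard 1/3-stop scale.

Shutter speed: 1/200 → 1/160 → 1/125 → 1/100 → 1/80 → 1/60 → 1/50 → 1/40 → 1/30 → 1/25 → 1/20 → 1/15 — 3 2/3 stops slower (brighter).
ISO: 200 → 250 → 320 → 400 → 500 → 640 → 800 → 1000 — 2 1/3 stops raised (brighter).
Net change so far: 6 stops brighter. Offset with the aperture: f/3.5 → f/4 → f/4.5 → f/5 → f/5.6 → f/6.3 → f/7.1 → f/8 → f/9 → f/10 → f/11 → f/13 → f/14 → f/16 → f/18 → f/20 → f/22 → f/25 → f/29.

f/29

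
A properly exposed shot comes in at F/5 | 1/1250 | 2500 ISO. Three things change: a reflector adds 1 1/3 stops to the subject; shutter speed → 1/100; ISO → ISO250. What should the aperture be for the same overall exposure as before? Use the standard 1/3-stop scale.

f/9

Scene light: 1 1/3 stops brighter.
Shutter speed: 1/1250 → 1/1000 → 1/800 → 1/640 → 1/500 → 1/400 → 1/320 → 1/250 → 1/200 → 1/160 → 1/125 → 1/100 — 3 2/3 stops slower (brighter).
ISO: 2500 → 2000 → 1600 → 1250 → 1000 → 800 → 640 → 500 → 400 → 320 → 250 — 3 1/3 stops dropped (darker).
Net so far: 1 2/3 stops brighter. Aperture: f/5 → f/5.6 → f/6.3 → f/7.1 → f/8 → f/9.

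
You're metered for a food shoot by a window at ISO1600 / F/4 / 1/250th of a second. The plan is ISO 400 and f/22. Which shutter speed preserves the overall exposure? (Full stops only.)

1/2s

ISO: 1600 → 800 → 400 — 2 stops lower (darker).
Aperture: f/4 → f/5.6 → f/8 → f/11 → f/16 → f/22 — 5 stops narrower (darker).
Net change so far: 7 stops darker. Offset with the shutter speed: 1/250 → 1/125 → 1/60 → 1/30 → 1/15 → 1/8 → 1/4 → 1/2.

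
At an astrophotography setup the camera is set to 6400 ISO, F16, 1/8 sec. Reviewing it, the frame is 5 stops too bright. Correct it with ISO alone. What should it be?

Overexposed by 5 stops → need 5 stops darker.
ISO: 6400 → 3200 → 1600 → 800 → 400 → 200.

ISO 200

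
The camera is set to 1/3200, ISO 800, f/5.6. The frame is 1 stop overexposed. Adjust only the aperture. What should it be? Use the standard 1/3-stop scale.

f/8

Overexposed by 1 stop → need 1 stop darker.
Aperture: f/5.6 → f/6.3 → f/7.1 → f/8.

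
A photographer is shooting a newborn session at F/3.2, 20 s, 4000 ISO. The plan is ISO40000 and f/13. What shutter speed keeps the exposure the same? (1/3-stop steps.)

ISO: 4000 → 5000 → 6400 → 8000 → 10000 → 12800 → 16000 → 20000 → 25600 → 32000 → 40000 — 3 1/3 stops higher (brighter).
Aperture: f/3.2 → f/3.5 → f/4 → f/4.5 → f/5 → f/5.6 → f/6.3 → f/7.1 → f/8 → f/9 → f/10 → f/11 → f/13 — 4 stops narrower (darker).
Net change so far: 2/3 stop darker. Offset with the shutter speed: 20 → 25 → 30.

30 s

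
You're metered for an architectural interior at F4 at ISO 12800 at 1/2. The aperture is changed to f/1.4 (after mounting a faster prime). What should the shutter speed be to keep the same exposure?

Aperture: f/4 → f/2.8 → f/2 → f/1.4 — 3 stops opened up (brighter).
Need 3 stops darker from the shutter speed: 1/2 → 1/4 → 1/8 → 1/15.

1/15s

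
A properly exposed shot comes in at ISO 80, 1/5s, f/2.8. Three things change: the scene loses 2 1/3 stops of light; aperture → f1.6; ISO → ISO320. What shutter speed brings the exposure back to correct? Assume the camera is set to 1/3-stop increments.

1/13s

Scene light: 2 1/3 stops darker.
Aperture: f/2.8 → f/2.5 → f/2.2 → f/2 → f/1.8 → f/1.6 — 1 2/3 stops wider (brighter).
ISO: 80 → 100 → 125 → 160 → 200 → 250 → 320 — 2 stops raised (brighter).
Net so far: 1 1/3 stops brighter. Shutter speed: 1/5 → 1/6 → 1/8 → 1/10 → 1/13.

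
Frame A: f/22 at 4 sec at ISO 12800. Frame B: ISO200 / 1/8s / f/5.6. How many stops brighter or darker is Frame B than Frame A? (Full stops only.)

Aperture: f/22 → f/16 → f/11 → f/8 → f/5.6 — 4 stops larger aperture (brighter).
Shutter speed: 4 → 2 → 1 → 1/2 → 1/4 → 1/8 — 5 stops shorter (darker).
ISO: 12800 → 6400 → 3200 → 1600 → 800 → 400 → 200 — 6 stops dropped (darker).
Net: +4 −5 −6 = −7 stops.

7 stops darker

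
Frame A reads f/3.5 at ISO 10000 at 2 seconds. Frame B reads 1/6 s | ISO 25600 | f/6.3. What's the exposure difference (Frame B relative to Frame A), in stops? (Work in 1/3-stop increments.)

4 stops darker

Aperture: f/3.5 → f/4 → f/4.5 → f/5 → f/5.6 → f/6.3 — 1 2/3 stops narrower (darker).
Shutter speed: 2 → 1.6 → 1.3 → 1 → 0.8 → 0.6 → 0.5 → 0.4 → 0.3 → 1/4 → 1/5 → 1/6 — 3 2/3 stops shorter (darker).
ISO: 10000 → 12800 → 16000 → 20000 → 25600 — 1 1/3 stops higher (brighter).
Net: −1 2/3 −3 2/3 +1 1/3 = −4 stops.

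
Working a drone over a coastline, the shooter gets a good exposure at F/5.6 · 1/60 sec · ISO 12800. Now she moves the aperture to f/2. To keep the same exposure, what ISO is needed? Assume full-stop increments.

ISO 1600

Aperture: f/5.6 → f/4 → f/2.8 → f/2 — 3 stops opened up (brighter).
Need 3 stops darker from the ISO: 12800 → 6400 → 3200 → 1600.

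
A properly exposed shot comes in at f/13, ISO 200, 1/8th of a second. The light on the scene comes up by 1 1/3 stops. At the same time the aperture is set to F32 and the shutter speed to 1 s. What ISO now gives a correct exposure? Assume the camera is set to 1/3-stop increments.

ISO 64

Scene light: 1 1/3 stops brighter.
Aperture: f/13 → f/14 → f/16 → f/18 → f/20 → f/22 → f/25 → f/29 → f/32 — 2 2/3 stops narrower (darker).
Shutter speed: 1/8 → 1/6 → 1/5 → 1/4 → 0.3 → 0.4 → 0.5 → 0.6 → 0.8 → 1 — 3 stops longer (brighter).
Net so far: 1 2/3 stops brighter. ISO: 200 → 160 → 125 → 100 → 80 → 64.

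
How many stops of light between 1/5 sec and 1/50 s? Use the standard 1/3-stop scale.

3 1/3 stops

1/5 → 1/6 → 1/8 → 1/10 → 1/13 → 1/15 → 1/20 → 1/25 → 1/30 → 1/40 → 1/50 — count the steps: 10 third-stops = 3 1/3 stops.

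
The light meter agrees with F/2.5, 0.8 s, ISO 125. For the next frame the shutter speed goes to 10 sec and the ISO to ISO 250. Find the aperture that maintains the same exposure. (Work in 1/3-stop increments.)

f/13

Shutter speed: 0.8 → 1 → 1.3 → 1.6 → 2 → 2.5 → 3.2 → 4 → 5 → 6 → 8 → 10 — 3 2/3 stops slower (brighter).
ISO: 125 → 160 → 200 → 250 — 1 stop raised (brighter).
Net change so far: 4 2/3 stops brighter. Offset with the aperture: f/2.5 → f/2.8 → f/3.2 → f/3.5 → f/4 → f/4.5 → f/5 → f/5.6 → f/6.3 → f/7.1 → f/8 → f/9 → f/10 → f/11 → f/13.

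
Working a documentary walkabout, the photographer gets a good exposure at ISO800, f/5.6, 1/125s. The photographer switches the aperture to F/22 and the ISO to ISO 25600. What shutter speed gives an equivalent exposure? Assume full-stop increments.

Aperture: f/5.6 → f/8 → f/11 → f/16 → f/22 — 4 stops stopped down (darker).
ISO: 800 → 1600 → 3200 → 6400 → 12800 → 25600 — 5 stops higher (brighter).
Net change so far: 1 stop brighter. Offset with the shutter speed: 1/125 → 1/250.

1/250s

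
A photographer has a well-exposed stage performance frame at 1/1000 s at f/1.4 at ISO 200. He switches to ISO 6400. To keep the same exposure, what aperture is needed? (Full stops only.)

f/8

ISO: 200 → 400 → 800 → 1600 → 3200 → 6400 — 5 stops raised (brighter).
Need 5 stops darker from the aperture: f/1.4 → f/2 → f/2.8 → f/4 → f/5.6 → f/8.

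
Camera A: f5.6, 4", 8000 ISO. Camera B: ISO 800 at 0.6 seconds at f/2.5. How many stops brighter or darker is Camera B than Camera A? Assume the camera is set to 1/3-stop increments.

3 2/3 stops darker

Aperture: f/5.6 → f/5 → f/4.5 → f/4 → f/3.5 → f/3.2 → f/2.8 → f/2.5 — 2 1/3 stops larger aperture (brighter).
Shutter speed: 4 → 3.2 → 2.5 → 2 → 1.6 → 1.3 → 1 → 0.8 → 0.6 — 2 2/3 stops faster (darker).
ISO: 8000 → 6400 → 5000 → 4000 → 3200 → 2500 → 2000 → 1600 → 1250 → 1000 → 800 — 3 1/3 stops lower (darker).
Net: +2 1/3 −2 2/3 −3 1/3 = −3 2/3 stops.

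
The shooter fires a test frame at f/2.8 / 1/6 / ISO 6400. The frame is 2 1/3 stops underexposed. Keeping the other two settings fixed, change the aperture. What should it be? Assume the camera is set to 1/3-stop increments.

Underexposed by 2 1/3 stops → need 2 1/3 stops brighter.
Aperture: f/2.8 → f/2.5 → f/2.2 → f/2 → f/1.8 → f/1.6 → f/1.4 → f/1.2.

f/1.2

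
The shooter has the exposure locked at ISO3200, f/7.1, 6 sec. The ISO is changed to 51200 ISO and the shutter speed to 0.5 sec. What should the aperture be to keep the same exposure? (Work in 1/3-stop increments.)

f/8

ISO: 3200 → 4000 → 5000 → 6400 → 8000 → 10000 → 12800 → 16000 → 20000 → 25600 → 32000 → 40000 → 51200 — 4 stops raised (brighter).
Shutter speed: 6 → 5 → 4 → 3.2 → 2.5 → 2 → 1.6 → 1.3 → 1 → 0.8 → 0.6 → 0.5 — 3 2/3 stops faster (darker).
Net change so far: 1/3 stop brighter. Offset with the aperture: f/7.1 → f/8.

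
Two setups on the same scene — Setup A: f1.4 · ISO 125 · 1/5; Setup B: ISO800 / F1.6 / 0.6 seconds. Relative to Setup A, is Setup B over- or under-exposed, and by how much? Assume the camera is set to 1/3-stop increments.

Aperture: f/1.4 → f/1.6 — 1/3 stop smaller aperture (darker).
Shutter speed: 1/5 → 1/4 → 0.3 → 0.4 → 0.5 → 0.6 — 1 2/3 stops slower (brighter).
ISO: 125 → 160 → 200 → 250 → 320 → 400 → 500 → 640 → 800 — 2 2/3 stops higher (brighter).
Net: −1/3 +1 2/3 +2 2/3 = +4 stops.

4 stops brighter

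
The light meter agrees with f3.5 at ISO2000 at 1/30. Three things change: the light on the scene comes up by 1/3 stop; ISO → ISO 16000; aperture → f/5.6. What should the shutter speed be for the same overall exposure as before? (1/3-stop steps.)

Scene light: 1/3 stop brighter.
ISO: 2000 → 2500 → 3200 → 4000 → 5000 → 6400 → 8000 → 10000 → 12800 → 16000 — 3 stops higher (brighter).
Aperture: f/3.5 → f/4 → f/4.5 → f/5 → f/5.6 — 1 1/3 stops smaller aperture (darker).
Net so far: 2 stops brighter. Shutter speed: 1/30 → 1/40 → 1/50 → 1/60 → 1/80 → 1/100 → 1/125.

1/125s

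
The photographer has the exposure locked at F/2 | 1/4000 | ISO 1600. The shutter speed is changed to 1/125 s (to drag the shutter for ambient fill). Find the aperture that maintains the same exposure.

Shutter speed: 1/4000 → 1/2000 → 1/1000 → 1/500 → 1/250 → 1/125 — 5 stops longer (brighter).
Need 5 stops darker from the aperture: f/2 → f/2.8 → f/4 → f/5.6 → f/8 → f/11.

f/11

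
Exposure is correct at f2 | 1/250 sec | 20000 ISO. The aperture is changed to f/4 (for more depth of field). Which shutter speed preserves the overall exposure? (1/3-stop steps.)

Aperture: f/2 → f/2.2 → f/2.5 → f/2.8 → f/3.2 → f/3.5 → f/4 — 2 stops stopped down (darker).
Need 2 stops brighter from the shutter speed: 1/250 → 1/200 → 1/160 → 1/125 → 1/100 → 1/80 → 1/60.

1/60s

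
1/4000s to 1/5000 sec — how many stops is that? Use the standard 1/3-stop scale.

1/3 stop

1/4000 → 1/5000 — count the steps: 1 third-stops = 1/3 stop.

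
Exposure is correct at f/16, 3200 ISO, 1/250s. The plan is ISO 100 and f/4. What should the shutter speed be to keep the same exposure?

ISO: 3200 → 1600 → 800 → 400 → 200 → 100 — 5 stops dropped (darker).
Aperture: f/16 → f/11 → f/8 → f/5.6 → f/4 — 4 stops opened up (brighter).
Net change so far: 1 stop darker. Offset with the shutter speed: 1/250 → 1/125.

1/125s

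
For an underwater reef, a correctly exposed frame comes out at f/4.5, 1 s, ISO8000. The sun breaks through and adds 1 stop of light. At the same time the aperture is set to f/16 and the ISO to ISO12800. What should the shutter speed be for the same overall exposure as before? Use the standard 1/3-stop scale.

Scene light: 1 stop brighter.
Aperture: f/4.5 → f/5 → f/5.6 → f/6.3 → f/7.1 → f/8 → f/9 → f/10 → f/11 → f/13 → f/14 → f/16 — 3 2/3 stops narrower (darker).
ISO: 8000 → 10000 → 12800 — 2/3 stop higher (brighter).
Net so far: 2 stops darker. Shutter speed: 1 → 1.3 → 1.6 → 2 → 2.5 → 3.2 → 4.

4 s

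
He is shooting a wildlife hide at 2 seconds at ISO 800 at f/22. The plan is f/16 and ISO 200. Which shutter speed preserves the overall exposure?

4 s

Aperture: f/22 → f/16 — 1 stop wider (brighter).
ISO: 800 → 400 → 200 — 2 stops dropped (darker).
Net change so far: 1 stop darker. Offset with the shutter speed: 2 → 4.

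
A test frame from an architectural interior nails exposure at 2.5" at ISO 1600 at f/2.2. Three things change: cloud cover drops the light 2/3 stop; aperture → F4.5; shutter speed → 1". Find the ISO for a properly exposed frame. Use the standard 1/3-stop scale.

ISO 25600

Scene light: 2/3 stop darker.
Aperture: f/2.2 → f/2.5 → f/2.8 → f/3.2 → f/3.5 → f/4 → f/4.5 — 2 stops narrower (darker).
Shutter speed: 2.5 → 2 → 1.6 → 1.3 → 1 — 1 1/3 stops shorter (darker).
Net so far: 4 stops darker. ISO: 1600 → 2000 → 2500 → 3200 → 4000 → 5000 → 6400 → 8000 → 10000 → 12800 → 16000 → 20000 → 25600.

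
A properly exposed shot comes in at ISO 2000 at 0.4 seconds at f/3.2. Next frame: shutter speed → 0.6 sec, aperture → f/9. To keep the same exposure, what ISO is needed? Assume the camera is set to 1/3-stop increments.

Shutter speed: 0.4 → 0.5 → 0.6 — 2/3 stop slower (brighter).
Aperture: f/3.2 → f/3.5 → f/4 → f/4.5 → f/5 → f/5.6 → f/6.3 → f/7.1 → f/8 → f/9 — 3 stops narrower (darker).
Net change so far: 2 1/3 stops darker. Offset with the ISO: 2000 → 2500 → 3200 → 4000 → 5000 → 6400 → 8000 → 10000.

ISO 10000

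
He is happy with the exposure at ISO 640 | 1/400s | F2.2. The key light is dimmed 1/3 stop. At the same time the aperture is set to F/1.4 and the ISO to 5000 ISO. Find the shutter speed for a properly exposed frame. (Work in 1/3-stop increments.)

Scene light: 1/3 stop darker.
Aperture: f/2.2 → f/2 → f/1.8 → f/1.6 → f/1.4 — 1 1/3 stops opened up (brighter).
ISO: 640 → 800 → 1000 → 1250 → 1600 → 2000 → 2500 → 3200 → 4000 → 5000 — 3 stops higher (brighter).
Net so far: 4 stops brighter. Shutter speed: 1/400 → 1/500 → 1/640 → 1/800 → 1/1000 → 1/1250 → 1/1600 → 1/2000 → 1/2500 → 1/3200 → 1/4000 → 1/5000 → 1/6400.

1/6400s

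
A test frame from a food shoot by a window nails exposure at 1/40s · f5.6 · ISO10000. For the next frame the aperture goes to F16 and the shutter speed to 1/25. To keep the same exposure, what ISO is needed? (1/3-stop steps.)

Aperture: f/5.6 → f/6.3 → f/7.1 → f/8 → f/9 → f/10 → f/11 → f/13 → f/14 → f/16 — 3 stops stopped down (darker).
Shutter speed: 1/40 → 1/30 → 1/25 — 2/3 stop slower (brighter).
Net change so far: 2 1/3 stops darker. Offset with the ISO: 10000 → 12800 → 16000 → 20000 → 25600 → 32000 → 40000 → 51200.

ISO 51200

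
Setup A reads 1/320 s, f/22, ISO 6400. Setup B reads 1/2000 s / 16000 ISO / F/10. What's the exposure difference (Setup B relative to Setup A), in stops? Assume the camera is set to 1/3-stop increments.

Aperture: f/22 → f/20 → f/18 → f/16 → f/14 → f/13 → f/11 → f/10 — 2 1/3 stops larger aperture (brighter).
Shutter speed: 1/320 → 1/400 → 1/500 → 1/640 → 1/800 → 1/1000 → 1/1250 → 1/1600 → 1/2000 — 2 2/3 stops shorter (darker).
ISO: 6400 → 8000 → 10000 → 12800 → 16000 — 1 1/3 stops raised (brighter).
Net: +2 1/3 −2 2/3 +1 1/3 = +1 stop.

1 stop brighter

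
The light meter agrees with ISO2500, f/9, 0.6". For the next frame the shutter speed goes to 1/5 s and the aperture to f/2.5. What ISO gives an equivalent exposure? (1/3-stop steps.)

Shutter speed: 0.6 → 0.5 → 0.4 → 0.3 → 1/4 → 1/5 — 1 2/3 stops shorter (darker).
Aperture: f/9 → f/8 → f/7.1 → f/6.3 → f/5.6 → f/5 → f/4.5 → f/4 → f/3.5 → f/3.2 → f/2.8 → f/2.5 — 3 2/3 stops opened up (brighter).
Net change so far: 2 stops brighter. Offset with the ISO: 2500 → 2000 → 1600 → 1250 → 1000 → 800 → 640.

ISO 640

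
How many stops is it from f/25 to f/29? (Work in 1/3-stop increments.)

f/25 → f/29 — count the steps: 1 third-stops = 1/3 stop.

1/3 stop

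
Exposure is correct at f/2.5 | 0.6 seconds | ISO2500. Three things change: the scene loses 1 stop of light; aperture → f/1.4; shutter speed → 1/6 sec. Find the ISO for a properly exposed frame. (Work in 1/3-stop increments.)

ISO 6400

Scene light: 1 stop darker.
Aperture: f/2.5 → f/2.2 → f/2 → f/1.8 → f/1.6 → f/1.4 — 1 2/3 stops wider (brighter).
Shutter speed: 0.6 → 0.5 → 0.4 → 0.3 → 1/4 → 1/5 → 1/6 — 2 stops shorter (darker).
Net so far: 1 1/3 stops darker. ISO: 2500 → 3200 → 4000 → 5000 → 6400.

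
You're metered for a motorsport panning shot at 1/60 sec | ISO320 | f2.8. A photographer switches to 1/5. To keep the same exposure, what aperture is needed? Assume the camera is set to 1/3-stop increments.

f/10

Shutter speed: 1/60 → 1/50 → 1/40 → 1/30 → 1/25 → 1/20 → 1/15 → 1/13 → 1/10 → 1/8 → 1/6 → 1/5 — 3 2/3 stops slower (brighter).
Need 3 2/3 stops darker from the aperture: f/2.8 → f/3.2 → f/3.5 → f/4 → f/4.5 → f/5 → f/5.6 → f/6.3 → f/7.1 → f/8 → f/9 → f/10.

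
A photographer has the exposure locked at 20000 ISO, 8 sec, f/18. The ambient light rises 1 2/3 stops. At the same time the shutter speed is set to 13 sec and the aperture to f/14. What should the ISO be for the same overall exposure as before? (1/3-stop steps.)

ISO 2500

Scene light: 1 2/3 stops brighter.
Shutter speed: 8 → 10 → 13 — 2/3 stop slower (brighter).
Aperture: f/18 → f/16 → f/14 — 2/3 stop wider (brighter).
Net so far: 3 stops brighter. ISO: 20000 → 16000 → 12800 → 10000 → 8000 → 6400 → 5000 → 4000 → 3200 → 2500.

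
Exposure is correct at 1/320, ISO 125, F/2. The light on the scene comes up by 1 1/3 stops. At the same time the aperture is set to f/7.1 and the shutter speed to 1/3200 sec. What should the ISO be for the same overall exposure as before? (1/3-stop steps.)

Scene light: 1 1/3 stops brighter.
Aperture: f/2 → f/2.2 → f/2.5 → f/2.8 → f/3.2 → f/3.5 → f/4 → f/4.5 → f/5 → f/5.6 → f/6.3 → f/7.1 — 3 2/3 stops narrower (darker).
Shutter speed: 1/320 → 1/400 → 1/500 → 1/640 → 1/800 → 1/1000 → 1/1250 → 1/1600 → 1/2000 → 1/2500 → 1/3200 — 3 1/3 stops shorter (darker).
Net so far: 5 2/3 stops darker. ISO: 125 → 160 → 200 → 250 → 320 → 400 → 500 → 640 → 800 → 1000 → 1250 → 1600 → 2000 → 2500 → 3200 → 4000 → 5000 → 6400.

ISO 6400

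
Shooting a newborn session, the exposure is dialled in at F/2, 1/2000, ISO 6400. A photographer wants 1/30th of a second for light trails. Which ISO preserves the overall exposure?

ISO 100

Shutter speed: 1/2000 → 1/1000 → 1/500 → 1/250 → 1/125 → 1/60 → 1/30 — 6 stops longer (brighter).
Need 6 stops darker from the ISO: 6400 → 3200 → 1600 → 800 → 400 → 200 → 100.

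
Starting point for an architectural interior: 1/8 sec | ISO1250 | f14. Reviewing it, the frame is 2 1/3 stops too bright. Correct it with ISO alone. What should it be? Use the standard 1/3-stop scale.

Overexposed by 2 1/3 stops → need 2 1/3 stops darker.
ISO: 1250 → 1000 → 800 → 640 → 500 → 400 → 320 → 250.

ISO 250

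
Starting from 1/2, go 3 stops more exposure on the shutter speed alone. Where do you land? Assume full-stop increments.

4 s

Shutter speed: 1/2 → 1 → 2 → 4 — 3 stops longer (brighter).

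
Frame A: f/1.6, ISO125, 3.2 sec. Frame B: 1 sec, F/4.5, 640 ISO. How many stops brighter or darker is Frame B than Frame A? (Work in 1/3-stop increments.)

Aperture: f/1.6 → f/1.8 → f/2 → f/2.2 → f/2.5 → f/2.8 → f/3.2 → f/3.5 → f/4 → f/4.5 — 3 stops smaller aperture (darker).
Shutter speed: 3.2 → 2.5 → 2 → 1.6 → 1.3 → 1 — 1 2/3 stops faster (darker).
ISO: 125 → 160 → 200 → 250 → 320 → 400 → 500 → 640 — 2 1/3 stops higher (brighter).
Net: −3 −1 2/3 +2 1/3 = −2 1/3 stops.

2 1/3 stops darker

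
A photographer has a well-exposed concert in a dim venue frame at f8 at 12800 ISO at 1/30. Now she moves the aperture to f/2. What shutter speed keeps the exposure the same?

Aperture: f/8 → f/5.6 → f/4 → f/2.8 → f/2 — 4 stops larger aperture (brighter).
Need 4 stops darker from the shutter speed: 1/30 → 1/60 → 1/125 → 1/250 → 1/500.

1/500s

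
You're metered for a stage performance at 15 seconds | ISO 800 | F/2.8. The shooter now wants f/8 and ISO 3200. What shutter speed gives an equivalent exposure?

Aperture: f/2.8 → f/4 → f/5.6 → f/8 — 3 stops narrower (darker).
ISO: 800 → 1600 → 3200 — 2 stops raised (brighter).
Net change so far: 1 stop darker. Offset with the shutter speed: 15 → 30.

30 s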